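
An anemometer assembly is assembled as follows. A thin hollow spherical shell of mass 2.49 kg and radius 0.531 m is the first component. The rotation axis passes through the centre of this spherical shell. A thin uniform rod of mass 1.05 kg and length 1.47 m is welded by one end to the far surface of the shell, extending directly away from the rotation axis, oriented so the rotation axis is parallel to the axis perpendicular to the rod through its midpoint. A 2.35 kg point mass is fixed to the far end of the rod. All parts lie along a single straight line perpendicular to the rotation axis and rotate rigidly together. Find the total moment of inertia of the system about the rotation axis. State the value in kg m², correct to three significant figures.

Spherical shell: I_cm = (2/3)MR² = (2/3)(2.49)(0.531)² = 0.46806 kg m²; axis through the centre, so I = 0.46806 kg m².
Thin rod: I_cm = (1/12)ML² = (1/12)(1.05)(1.47)² = 0.18908 kg m²; centre at d = 0.531 + 0.735 = 1.266 m, so the parallel axis theorem gives I = 0.18908 + (1.05)(1.266)² = 1.872 kg m².
Point mass: I_cm = 0; centre at d = 0.531 + 0.735 + 0.735 = 2.001 m, so the parallel axis theorem gives I = 0 + (2.35)(2.001)² = 9.4094 kg m².
Total I = 0.46806 + 1.872 + 9.4094 = 11.749 kg m².

11.7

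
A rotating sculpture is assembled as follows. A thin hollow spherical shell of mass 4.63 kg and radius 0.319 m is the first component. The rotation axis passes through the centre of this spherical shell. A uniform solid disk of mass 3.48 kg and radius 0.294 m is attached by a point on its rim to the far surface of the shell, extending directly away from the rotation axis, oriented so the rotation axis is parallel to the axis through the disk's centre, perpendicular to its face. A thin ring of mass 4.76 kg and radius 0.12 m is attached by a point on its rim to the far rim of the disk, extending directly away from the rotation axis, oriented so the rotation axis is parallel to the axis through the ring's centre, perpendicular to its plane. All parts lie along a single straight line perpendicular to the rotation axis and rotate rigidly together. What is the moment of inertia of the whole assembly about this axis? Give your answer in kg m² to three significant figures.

Spherical shell: I_cm = (2/3)MR² = (2/3)(4.63)(0.319)² = 0.3141 kg m²; axis through the centre, so I = 0.3141 kg m².
Solid disk: I_cm = (1/2)MR² = (1/2)(3.48)(0.294)² = 0.1504 kg m²; centre at d = 0.319 + 0.294 = 0.613 m, so the parallel axis theorem gives I = 0.1504 + (3.48)(0.613)² = 1.4581 kg m².
Thin ring: I_cm = MR² = (4.76)(0.12)² = 0.068544 kg m²; centre at d = 0.319 + 0.294 + 0.294 + 0.12 = 1.027 m, so the parallel axis theorem gives I = 0.068544 + (4.76)(1.027)² = 5.0891 kg m².
Total I = 0.3141 + 1.4581 + 5.0891 = 6.8612 kg m².

6.86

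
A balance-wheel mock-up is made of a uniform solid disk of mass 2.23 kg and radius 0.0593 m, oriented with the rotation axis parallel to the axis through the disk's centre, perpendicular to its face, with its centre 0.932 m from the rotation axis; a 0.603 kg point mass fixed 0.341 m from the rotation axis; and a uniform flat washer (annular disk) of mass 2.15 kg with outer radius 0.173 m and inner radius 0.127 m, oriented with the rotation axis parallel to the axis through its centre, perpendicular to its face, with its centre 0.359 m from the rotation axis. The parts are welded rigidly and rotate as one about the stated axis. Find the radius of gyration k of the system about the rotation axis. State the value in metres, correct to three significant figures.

Solid disk: I_cm = (1/2)MR² = (1/2)(2.23)(0.0593)² = 0.0039209 kg m^2; centre at d = 0.932 m, so I = I_cm + Md² gives I = 0.0039209 + (2.23)(0.932)² = 1.941 kg m^2.
Point mass: I_cm = 0; centre at d = 0.341 m, so I = I_cm + Md² gives I = 0 + (0.603)(0.341)² = 0.070117 kg m^2.
Annular disk: I_cm = (1/2)M(R²+r²) = (1/2)(2.15)[(0.173)² + (0.127)²] = 0.049512 kg m^2; centre at d = 0.359 m, so I = I_cm + Md² gives I = 0.049512 + (2.15)(0.359)² = 0.32661 kg m^2.
Total I = 2.3377 kg m^2; total mass M = 4.983 kg.
k = √(I/M) = √(2.3377/4.983) = 0.68493 m.

0.685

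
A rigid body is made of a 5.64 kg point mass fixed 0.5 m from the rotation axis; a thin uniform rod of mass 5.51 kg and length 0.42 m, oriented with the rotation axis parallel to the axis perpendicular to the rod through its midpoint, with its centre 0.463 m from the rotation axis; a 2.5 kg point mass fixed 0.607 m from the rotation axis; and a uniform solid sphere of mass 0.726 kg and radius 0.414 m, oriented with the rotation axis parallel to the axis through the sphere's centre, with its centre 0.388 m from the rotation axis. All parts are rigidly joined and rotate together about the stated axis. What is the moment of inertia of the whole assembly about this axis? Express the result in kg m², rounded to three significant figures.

3.75

Point mass: I_cm = 0; centre at d = 0.5 m, so I = I_cm + Md² gives I = 0 + (5.64)(0.5)² = 1.41 kg m².
Thin rod: I_cm = (1/12)ML² = (1/12)(5.51)(0.42)² = 0.080997 kg m²; centre at d = 0.463 m, so I = I_cm + Md² gives I = 0.080997 + (5.51)(0.463)² = 1.2622 kg m².
Point mass: I_cm = 0; centre at d = 0.607 m, so I = I_cm + Md² gives I = 0 + (2.5)(0.607)² = 0.92112 kg m².
Solid sphere: I_cm = (2/5)MR² = (2/5)(0.726)(0.414)² = 0.049773 kg m²; centre at d = 0.388 m, so I = I_cm + Md² gives I = 0.049773 + (0.726)(0.388)² = 0.15907 kg m².
Total I = 1.41 + 1.2622 + 0.92112 + 0.15907 = 3.7524 kg m².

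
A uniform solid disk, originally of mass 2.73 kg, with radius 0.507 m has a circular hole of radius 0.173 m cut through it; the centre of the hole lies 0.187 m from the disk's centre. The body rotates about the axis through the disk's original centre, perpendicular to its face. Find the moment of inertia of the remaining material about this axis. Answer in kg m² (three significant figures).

Unpierced body about its centre: I₀ = (1/2)MR² = (1/2)(2.73)(0.507)² = 0.35087 kg m².
The removed disk has mass m = M·(r/R)² = (2.73)(0.173/0.507)² = 0.31786 kg (same uniform areal density).
Its moment of inertia about the rotation axis (parallel-axis theorem): I_hole = (1/2)mr² + md² = (1/2)(0.31786)(0.173)² + (0.31786)(0.187)² = 0.015872 kg m².
Treating the hole as negative mass, I = I₀ − I_hole = 0.35087 − 0.015872 = 0.335 kg m².

0.335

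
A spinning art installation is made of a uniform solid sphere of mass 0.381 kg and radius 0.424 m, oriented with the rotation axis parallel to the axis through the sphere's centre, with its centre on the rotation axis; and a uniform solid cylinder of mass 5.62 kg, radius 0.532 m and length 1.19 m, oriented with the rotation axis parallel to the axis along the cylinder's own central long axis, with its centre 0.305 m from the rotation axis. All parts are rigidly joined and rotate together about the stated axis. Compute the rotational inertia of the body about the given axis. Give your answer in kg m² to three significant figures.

1.35

Solid sphere: I_cm = (2/5)MR² = (2/5)(0.381)(0.424)² = 0.027398 kg m²; axis through the centre, so I = 0.027398 kg m².
Solid cylinder: I_cm = (1/2)MR² = (1/2)(5.62)(0.532)² = 0.7953 kg m²; centre at d = 0.305 m, so the parallel axis theorem gives I = 0.7953 + (5.62)(0.305)² = 1.3181 kg m².
Total I = 0.027398 + 1.3181 = 1.3455 kg m².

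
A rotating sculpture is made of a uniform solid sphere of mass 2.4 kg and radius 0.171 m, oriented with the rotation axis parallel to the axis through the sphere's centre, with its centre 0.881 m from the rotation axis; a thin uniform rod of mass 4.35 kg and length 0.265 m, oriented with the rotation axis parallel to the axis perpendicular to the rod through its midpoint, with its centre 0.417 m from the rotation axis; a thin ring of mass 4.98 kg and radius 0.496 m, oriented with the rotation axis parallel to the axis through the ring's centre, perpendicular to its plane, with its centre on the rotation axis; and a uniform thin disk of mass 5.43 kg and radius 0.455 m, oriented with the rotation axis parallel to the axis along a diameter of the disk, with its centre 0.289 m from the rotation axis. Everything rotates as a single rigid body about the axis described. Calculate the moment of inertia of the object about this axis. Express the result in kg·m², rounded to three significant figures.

4.63

Solid sphere: I_cm = (2/5)MR² = (2/5)(2.4)(0.171)² = 0.028071 kg·m²; centre at d = 0.881 m, so I = I_cm + Md² gives I = 0.028071 + (2.4)(0.881)² = 1.8909 kg·m².
Thin rod: I_cm = (1/12)ML² = (1/12)(4.35)(0.265)² = 0.025457 kg·m²; centre at d = 0.417 m, so I = I_cm + Md² gives I = 0.025457 + (4.35)(0.417)² = 0.78187 kg·m².
Thin ring: I_cm = MR² = (4.98)(0.496)² = 1.2252 kg·m²; axis through the centre, so I = 1.2252 kg·m².
Thin disk: I_cm = (1/4)MR² = (1/4)(5.43)(0.455)² = 0.28104 kg·m²; centre at d = 0.289 m, so I = I_cm + Md² gives I = 0.28104 + (5.43)(0.289)² = 0.73456 kg·m².
Total I = 1.8909 + 0.78187 + 1.2252 + 0.73456 = 4.6324 kg·m².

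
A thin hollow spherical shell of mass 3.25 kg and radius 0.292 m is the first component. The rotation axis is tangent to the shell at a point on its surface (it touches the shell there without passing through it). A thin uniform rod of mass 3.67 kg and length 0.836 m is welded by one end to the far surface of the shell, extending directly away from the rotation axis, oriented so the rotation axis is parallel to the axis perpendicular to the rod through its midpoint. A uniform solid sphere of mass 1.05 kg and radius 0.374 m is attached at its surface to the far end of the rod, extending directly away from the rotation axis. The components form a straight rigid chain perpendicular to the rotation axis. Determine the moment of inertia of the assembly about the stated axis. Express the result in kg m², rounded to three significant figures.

7.80

Spherical shell: I_cm = (2/3)MR² = (2/3)(3.25)(0.292)² = 0.18474 kg m²; centre at d = 0.292 m, so I = I_cm + Md² gives I = 0.18474 + (3.25)(0.292)² = 0.46185 kg m².
Thin rod: I_cm = (1/12)ML² = (1/12)(3.67)(0.836)² = 0.21375 kg m²; centre at d = 0.292 + 0.292 + 0.418 = 1.002 m, so I = I_cm + Md² gives I = 0.21375 + (3.67)(1.002)² = 3.8984 kg m².
Solid sphere: I_cm = (2/5)MR² = (2/5)(1.05)(0.374)² = 0.058748 kg m²; centre at d = 0.292 + 0.292 + 0.418 + 0.418 + 0.374 = 1.794 m, so I = I_cm + Md² gives I = 0.058748 + (1.05)(1.794)² = 3.4381 kg m².
Total I = 0.46185 + 3.8984 + 3.4381 = 7.7984 kg m².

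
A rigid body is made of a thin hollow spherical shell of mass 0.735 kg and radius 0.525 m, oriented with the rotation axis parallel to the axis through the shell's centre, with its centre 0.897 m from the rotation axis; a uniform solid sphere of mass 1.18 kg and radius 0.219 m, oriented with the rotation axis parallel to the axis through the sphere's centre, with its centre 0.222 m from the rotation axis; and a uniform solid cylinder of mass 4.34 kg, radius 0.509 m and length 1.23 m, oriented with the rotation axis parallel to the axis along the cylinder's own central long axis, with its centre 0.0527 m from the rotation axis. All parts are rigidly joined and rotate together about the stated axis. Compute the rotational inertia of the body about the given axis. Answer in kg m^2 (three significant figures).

Spherical shell: I_cm = (2/3)MR² = (2/3)(0.735)(0.525)² = 0.13506 kg m^2; centre at d = 0.897 m, so the parallel axis theorem gives I = 0.13506 + (0.735)(0.897)² = 0.72644 kg m^2.
Solid sphere: I_cm = (2/5)MR² = (2/5)(1.18)(0.219)² = 0.022638 kg m^2; centre at d = 0.222 m, so the parallel axis theorem gives I = 0.022638 + (1.18)(0.222)² = 0.080793 kg m^2.
Solid cylinder: I_cm = (1/2)MR² = (1/2)(4.34)(0.509)² = 0.56221 kg m^2; centre at d = 0.0527 m, so the parallel axis theorem gives I = 0.56221 + (4.34)(0.0527)² = 0.57426 kg m^2.
Total I = 0.72644 + 0.080793 + 0.57426 = 1.3815 kg m^2.

1.38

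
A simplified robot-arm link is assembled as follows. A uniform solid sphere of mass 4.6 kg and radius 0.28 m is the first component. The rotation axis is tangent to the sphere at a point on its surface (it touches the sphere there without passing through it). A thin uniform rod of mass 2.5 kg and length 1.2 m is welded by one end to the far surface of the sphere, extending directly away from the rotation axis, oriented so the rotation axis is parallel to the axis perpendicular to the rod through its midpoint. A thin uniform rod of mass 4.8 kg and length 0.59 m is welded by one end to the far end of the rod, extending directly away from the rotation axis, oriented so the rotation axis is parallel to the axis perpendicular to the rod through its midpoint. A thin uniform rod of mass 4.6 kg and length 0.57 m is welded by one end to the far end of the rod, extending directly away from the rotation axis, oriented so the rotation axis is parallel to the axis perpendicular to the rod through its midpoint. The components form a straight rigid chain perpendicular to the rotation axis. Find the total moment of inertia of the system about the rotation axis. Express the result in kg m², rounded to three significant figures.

56.6

Solid sphere: I_cm = (2/5)MR² = (2/5)(4.6)(0.28)² = 0.14426 kg m²; centre at d = 0.28 m, so the parallel axis theorem gives I = 0.14426 + (4.6)(0.28)² = 0.5049 kg m².
Thin rod: I_cm = (1/12)ML² = (1/12)(2.5)(1.2)² = 0.3 kg m²; centre at d = 0.28 + 0.28 + 0.6 = 1.16 m, so the parallel axis theorem gives I = 0.3 + (2.5)(1.16)² = 3.664 kg m².
Thin rod: I_cm = (1/12)ML² = (1/12)(4.8)(0.59)² = 0.13924 kg m²; centre at d = 0.28 + 0.28 + 0.6 + 0.6 + 0.295 = 2.055 m, so the parallel axis theorem gives I = 0.13924 + (4.8)(2.055)² = 20.41 kg m².
Thin rod: I_cm = (1/12)ML² = (1/12)(4.6)(0.57)² = 0.12454 kg m²; centre at d = 0.28 + 0.28 + 0.6 + 0.6 + 0.295 + 0.295 + 0.285 = 2.635 m, so the parallel axis theorem gives I = 0.12454 + (4.6)(2.635)² = 32.063 kg m².
Total I = 0.5049 + 3.664 + 20.41 + 32.063 = 56.642 kg m².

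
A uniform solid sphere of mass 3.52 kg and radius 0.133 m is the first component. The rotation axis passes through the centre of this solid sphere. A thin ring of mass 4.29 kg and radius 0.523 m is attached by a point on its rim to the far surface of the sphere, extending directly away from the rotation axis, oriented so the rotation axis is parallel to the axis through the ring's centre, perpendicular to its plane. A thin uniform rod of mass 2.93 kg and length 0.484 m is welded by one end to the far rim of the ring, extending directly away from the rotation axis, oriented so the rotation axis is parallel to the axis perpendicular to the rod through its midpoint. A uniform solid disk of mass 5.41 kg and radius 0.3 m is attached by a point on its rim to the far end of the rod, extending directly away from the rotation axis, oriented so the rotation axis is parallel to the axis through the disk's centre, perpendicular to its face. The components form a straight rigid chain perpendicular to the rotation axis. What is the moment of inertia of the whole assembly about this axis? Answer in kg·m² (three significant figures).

30.1

Solid sphere: I_cm = (2/5)MR² = (2/5)(3.52)(0.133)² = 0.024906 kg·m²; axis through the centre, so I = 0.024906 kg·m².
Thin ring: I_cm = MR² = (4.29)(0.523)² = 1.1734 kg·m²; centre at d = 0.133 + 0.523 = 0.656 m, so the parallel axis theorem gives I = 1.1734 + (4.29)(0.656)² = 3.0196 kg·m².
Thin rod: I_cm = (1/12)ML² = (1/12)(2.93)(0.484)² = 0.057198 kg·m²; centre at d = 0.133 + 0.523 + 0.523 + 0.242 = 1.421 m, so the parallel axis theorem gives I = 0.057198 + (2.93)(1.421)² = 5.9736 kg·m².
Solid disk: I_cm = (1/2)MR² = (1/2)(5.41)(0.3)² = 0.24345 kg·m²; centre at d = 0.133 + 0.523 + 0.523 + 0.242 + 0.242 + 0.3 = 1.963 m, so the parallel axis theorem gives I = 0.24345 + (5.41)(1.963)² = 21.09 kg·m².
Total I = 0.024906 + 3.0196 + 5.9736 + 21.09 = 30.108 kg·m².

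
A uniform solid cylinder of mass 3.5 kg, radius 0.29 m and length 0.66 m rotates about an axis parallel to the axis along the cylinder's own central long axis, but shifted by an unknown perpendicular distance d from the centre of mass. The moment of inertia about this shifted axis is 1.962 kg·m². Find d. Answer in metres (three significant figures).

About the centre-of-mass axis, I_cm = (1/2)MR² = (1/2)(3.5)(0.29)² = 0.14718 kg·m².
Parallel axis theorem: I = I_cm + Md², so Md² = 1.962 − 0.14718 = 1.8148 kg·m².
d = √(1.8148 / 3.5) = 0.72008 m.

0.720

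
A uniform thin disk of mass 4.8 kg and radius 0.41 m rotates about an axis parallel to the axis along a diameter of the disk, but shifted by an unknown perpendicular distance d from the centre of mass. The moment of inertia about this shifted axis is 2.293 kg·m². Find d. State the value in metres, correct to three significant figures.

0.660

About the centre-of-mass axis, I_cm = (1/4)MR² = (1/4)(4.8)(0.41)² = 0.20172 kg·m².
Parallel axis theorem: I = I_cm + Md², so Md² = 2.293 − 0.20172 = 2.0913 kg·m².
d = √(2.0913 / 4.8) = 0.66006 m.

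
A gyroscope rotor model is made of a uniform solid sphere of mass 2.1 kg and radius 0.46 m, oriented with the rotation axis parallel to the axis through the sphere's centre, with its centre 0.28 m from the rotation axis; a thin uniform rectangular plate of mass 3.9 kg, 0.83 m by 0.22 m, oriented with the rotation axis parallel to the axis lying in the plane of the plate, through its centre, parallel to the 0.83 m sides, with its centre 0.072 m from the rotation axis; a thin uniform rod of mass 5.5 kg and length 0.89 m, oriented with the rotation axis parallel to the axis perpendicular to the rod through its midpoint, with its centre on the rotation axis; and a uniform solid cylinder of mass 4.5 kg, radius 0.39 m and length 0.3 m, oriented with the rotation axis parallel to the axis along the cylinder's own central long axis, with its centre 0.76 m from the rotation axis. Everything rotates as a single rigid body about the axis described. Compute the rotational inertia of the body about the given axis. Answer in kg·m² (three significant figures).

Solid sphere: I_cm = (2/5)MR² = (2/5)(2.1)(0.46)² = 0.17774 kg·m²; centre at d = 0.28 m, so I = I_cm + Md² gives I = 0.17774 + (2.1)(0.28)² = 0.34238 kg·m².
Rectangular plate: I_cm = (1/12)Mb² = (1/12)(3.9)(0.22)² = 0.01573 kg·m²; centre at d = 0.072 m, so I = I_cm + Md² gives I = 0.01573 + (3.9)(0.072)² = 0.035948 kg·m².
Thin rod: I_cm = (1/12)ML² = (1/12)(5.5)(0.89)² = 0.36305 kg·m²; axis through the centre, so I = 0.36305 kg·m².
Solid cylinder: I_cm = (1/2)MR² = (1/2)(4.5)(0.39)² = 0.34223 kg·m²; centre at d = 0.76 m, so I = I_cm + Md² gives I = 0.34223 + (4.5)(0.76)² = 2.9414 kg·m².
Total I = 0.34238 + 0.035948 + 0.36305 + 2.9414 = 3.6828 kg·m².

3.68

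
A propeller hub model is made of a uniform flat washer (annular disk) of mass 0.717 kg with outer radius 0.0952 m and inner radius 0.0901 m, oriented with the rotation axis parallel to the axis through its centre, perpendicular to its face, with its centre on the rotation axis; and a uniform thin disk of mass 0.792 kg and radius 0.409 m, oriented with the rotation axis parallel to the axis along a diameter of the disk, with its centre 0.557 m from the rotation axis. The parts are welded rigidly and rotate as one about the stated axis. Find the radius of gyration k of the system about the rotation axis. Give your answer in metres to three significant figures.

0.435

Annular disk: I_cm = (1/2)M(R²+r²) = (1/2)(0.717)[(0.0952)² + (0.0901)²] = 0.0061594 kg m^2; axis through the centre, so I = 0.0061594 kg m^2.
Thin disk: I_cm = (1/4)MR² = (1/4)(0.792)(0.409)² = 0.033122 kg m^2; centre at d = 0.557 m, so I = I_cm + Md² gives I = 0.033122 + (0.792)(0.557)² = 0.27884 kg m^2.
Total I = 0.285 kg m^2; total mass M = 1.509 kg.
k = √(I/M) = √(0.285/1.509) = 0.43459 m.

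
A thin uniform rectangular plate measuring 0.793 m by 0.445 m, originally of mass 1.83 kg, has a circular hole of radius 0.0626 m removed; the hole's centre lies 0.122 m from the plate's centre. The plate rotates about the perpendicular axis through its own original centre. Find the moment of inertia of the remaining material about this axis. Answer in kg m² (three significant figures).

0.125

Unpierced body about its centre: I₀ = (1/12)M(a²+b²) = (1/12)(1.83)[(0.793)² + (0.445)²] = 0.1261 kg m².
The removed disk has mass m = M·πr²/(ab) = (1.83)·π(0.0626)²/(0.793·0.445) = 0.063843 kg (same uniform areal density).
Its moment of inertia about the rotation axis (parallel-axis theorem): I_hole = (1/2)mr² + md² = (1/2)(0.063843)(0.0626)² + (0.063843)(0.122)² = 0.0010753 kg m².
Treating the hole as negative mass, I = I₀ − I_hole = 0.1261 − 0.0010753 = 0.12502 kg m².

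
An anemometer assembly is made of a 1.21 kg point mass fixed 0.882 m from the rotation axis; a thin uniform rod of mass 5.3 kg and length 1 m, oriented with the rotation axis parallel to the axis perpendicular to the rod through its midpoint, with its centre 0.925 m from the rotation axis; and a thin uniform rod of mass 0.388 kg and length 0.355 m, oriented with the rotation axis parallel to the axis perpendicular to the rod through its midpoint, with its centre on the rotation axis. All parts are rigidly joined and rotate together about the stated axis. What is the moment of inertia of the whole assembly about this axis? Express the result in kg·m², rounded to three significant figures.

5.92

Point mass: I_cm = 0; centre at d = 0.882 m, so I = I_cm + Md² gives I = 0 + (1.21)(0.882)² = 0.94129 kg·m².
Thin rod: I_cm = (1/12)ML² = (1/12)(5.3)(1)² = 0.44167 kg·m²; centre at d = 0.925 m, so I = I_cm + Md² gives I = 0.44167 + (5.3)(0.925)² = 4.9765 kg·m².
Thin rod: I_cm = (1/12)ML² = (1/12)(0.388)(0.355)² = 0.0040748 kg·m²; axis through the centre, so I = 0.0040748 kg·m².
Total I = 0.94129 + 4.9765 + 0.0040748 = 5.9218 kg·m².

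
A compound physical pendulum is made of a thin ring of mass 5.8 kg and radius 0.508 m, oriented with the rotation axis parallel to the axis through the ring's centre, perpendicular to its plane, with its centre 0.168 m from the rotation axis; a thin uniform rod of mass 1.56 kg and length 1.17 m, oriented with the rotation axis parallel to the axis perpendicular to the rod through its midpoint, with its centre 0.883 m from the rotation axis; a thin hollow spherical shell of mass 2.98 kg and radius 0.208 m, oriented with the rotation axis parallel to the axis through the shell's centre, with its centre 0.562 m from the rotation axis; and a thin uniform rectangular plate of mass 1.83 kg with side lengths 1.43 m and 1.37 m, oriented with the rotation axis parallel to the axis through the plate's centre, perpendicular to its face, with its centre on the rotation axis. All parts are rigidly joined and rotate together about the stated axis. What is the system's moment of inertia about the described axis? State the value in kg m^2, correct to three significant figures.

Thin ring: I_cm = MR² = (5.8)(0.508)² = 1.4968 kg m^2; centre at d = 0.168 m, so the parallel axis theorem gives I = 1.4968 + (5.8)(0.168)² = 1.6605 kg m^2.
Thin rod: I_cm = (1/12)ML² = (1/12)(1.56)(1.17)² = 0.17796 kg m^2; centre at d = 0.883 m, so the parallel axis theorem gives I = 0.17796 + (1.56)(0.883)² = 1.3943 kg m^2.
Spherical shell: I_cm = (2/3)MR² = (2/3)(2.98)(0.208)² = 0.085951 kg m^2; centre at d = 0.562 m, so the parallel axis theorem gives I = 0.085951 + (2.98)(0.562)² = 1.0272 kg m^2.
Rectangular plate: I_cm = (1/12)M(a²+b²) = (1/12)(1.83)[(1.43)² + (1.37)²] = 0.59807 kg m^2; axis through the centre, so I = 0.59807 kg m^2.
Total I = 1.6605 + 1.3943 + 1.0272 + 0.59807 = 4.68 kg m^2.

4.68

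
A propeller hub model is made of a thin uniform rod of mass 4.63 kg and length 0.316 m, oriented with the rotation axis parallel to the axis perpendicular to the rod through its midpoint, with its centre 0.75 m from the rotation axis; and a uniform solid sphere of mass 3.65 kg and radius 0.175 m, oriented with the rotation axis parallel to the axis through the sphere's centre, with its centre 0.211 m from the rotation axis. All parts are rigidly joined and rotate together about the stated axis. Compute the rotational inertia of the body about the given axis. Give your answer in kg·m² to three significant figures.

Thin rod: I_cm = (1/12)ML² = (1/12)(4.63)(0.316)² = 0.038528 kg·m²; centre at d = 0.75 m, so the parallel axis theorem gives I = 0.038528 + (4.63)(0.75)² = 2.6429 kg·m².
Solid sphere: I_cm = (2/5)MR² = (2/5)(3.65)(0.175)² = 0.044712 kg·m²; centre at d = 0.211 m, so the parallel axis theorem gives I = 0.044712 + (3.65)(0.211)² = 0.20721 kg·m².
Total I = 2.6429 + 0.20721 = 2.8501 kg·m².

2.85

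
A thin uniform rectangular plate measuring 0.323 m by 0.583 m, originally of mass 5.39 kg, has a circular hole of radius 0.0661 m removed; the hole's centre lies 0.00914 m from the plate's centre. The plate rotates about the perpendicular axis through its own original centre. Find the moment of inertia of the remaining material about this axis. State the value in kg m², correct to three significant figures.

Unpierced body about its centre: I₀ = (1/12)M(a²+b²) = (1/12)(5.39)[(0.323)² + (0.583)²] = 0.19953 kg m².
The removed disk has mass m = M·πr²/(ab) = (5.39)·π(0.0661)²/(0.323·0.583) = 0.39289 kg (same uniform areal density).
Its moment of inertia about the rotation axis (parallel-axis theorem): I_hole = (1/2)mr² + md² = (1/2)(0.39289)(0.0661)² + (0.39289)(0.00914)² = 0.00089113 kg m².
Treating the hole as negative mass, I = I₀ − I_hole = 0.19953 − 0.00089113 = 0.19864 kg m².

0.199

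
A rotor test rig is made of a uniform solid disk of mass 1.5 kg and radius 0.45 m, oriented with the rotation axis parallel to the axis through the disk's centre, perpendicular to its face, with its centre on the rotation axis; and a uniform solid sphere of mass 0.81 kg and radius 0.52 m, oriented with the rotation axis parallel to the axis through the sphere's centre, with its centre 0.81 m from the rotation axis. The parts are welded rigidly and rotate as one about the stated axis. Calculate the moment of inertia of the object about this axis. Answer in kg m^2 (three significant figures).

0.771

Solid disk: I_cm = (1/2)MR² = (1/2)(1.5)(0.45)² = 0.15188 kg m^2; axis through the centre, so I = 0.15188 kg m^2.
Solid sphere: I_cm = (2/5)MR² = (2/5)(0.81)(0.52)² = 0.08761 kg m^2; centre at d = 0.81 m, so the parallel axis theorem gives I = 0.08761 + (0.81)(0.81)² = 0.61905 kg m^2.
Total I = 0.15188 + 0.61905 = 0.77093 kg m^2.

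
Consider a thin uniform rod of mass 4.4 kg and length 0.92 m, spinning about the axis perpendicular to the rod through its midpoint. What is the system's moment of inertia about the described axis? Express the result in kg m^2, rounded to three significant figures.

0.310

I_cm = (1/12)ML² = (1/12)(4.4)(0.92)² = 0.31035 kg m^2; axis through the centre, so I = 0.31035 kg m^2.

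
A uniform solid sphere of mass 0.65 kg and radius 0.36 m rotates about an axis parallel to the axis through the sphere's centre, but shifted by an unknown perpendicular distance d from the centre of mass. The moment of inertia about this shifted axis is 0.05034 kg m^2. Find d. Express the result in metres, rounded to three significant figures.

About the centre-of-mass axis, I_cm = (2/5)MR² = (2/5)(0.65)(0.36)² = 0.033696 kg m^2.
Parallel axis theorem: I = I_cm + Md², so Md² = 0.05034 − 0.033696 = 0.016644 kg m^2.
d = √(0.016644 / 0.65) = 0.16002 m.

0.160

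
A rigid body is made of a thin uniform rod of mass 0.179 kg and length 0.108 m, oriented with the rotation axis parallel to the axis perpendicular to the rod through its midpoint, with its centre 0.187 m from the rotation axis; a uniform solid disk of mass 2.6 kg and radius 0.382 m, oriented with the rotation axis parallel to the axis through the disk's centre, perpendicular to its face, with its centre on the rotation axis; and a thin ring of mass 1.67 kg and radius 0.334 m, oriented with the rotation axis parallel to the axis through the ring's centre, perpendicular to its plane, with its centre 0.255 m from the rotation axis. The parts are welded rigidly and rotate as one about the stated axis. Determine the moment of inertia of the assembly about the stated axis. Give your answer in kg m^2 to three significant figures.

Thin rod: I_cm = (1/12)ML² = (1/12)(0.179)(0.108)² = 0.00017399 kg m^2; centre at d = 0.187 m, so I = I_cm + Md² gives I = 0.00017399 + (0.179)(0.187)² = 0.0064334 kg m^2.
Solid disk: I_cm = (1/2)MR² = (1/2)(2.6)(0.382)² = 0.1897 kg m^2; axis through the centre, so I = 0.1897 kg m^2.
Thin ring: I_cm = MR² = (1.67)(0.334)² = 0.1863 kg m^2; centre at d = 0.255 m, so I = I_cm + Md² gives I = 0.1863 + (1.67)(0.255)² = 0.29489 kg m^2.
Total I = 0.0064334 + 0.1897 + 0.29489 = 0.49102 kg m^2.

0.491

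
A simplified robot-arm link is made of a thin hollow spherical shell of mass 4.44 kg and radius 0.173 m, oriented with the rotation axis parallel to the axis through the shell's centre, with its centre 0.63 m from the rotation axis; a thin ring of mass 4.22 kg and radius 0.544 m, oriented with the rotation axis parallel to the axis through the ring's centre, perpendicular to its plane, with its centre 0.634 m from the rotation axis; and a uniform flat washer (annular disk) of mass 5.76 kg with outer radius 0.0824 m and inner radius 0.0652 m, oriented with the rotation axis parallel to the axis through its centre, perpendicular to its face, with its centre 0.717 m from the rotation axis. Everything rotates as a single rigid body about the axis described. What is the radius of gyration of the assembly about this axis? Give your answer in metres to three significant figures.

Spherical shell: I_cm = (2/3)MR² = (2/3)(4.44)(0.173)² = 0.08859 kg·m²; centre at d = 0.63 m, so I = I_cm + Md² gives I = 0.08859 + (4.44)(0.63)² = 1.8508 kg·m².
Thin ring: I_cm = MR² = (4.22)(0.544)² = 1.2488 kg·m²; centre at d = 0.634 m, so I = I_cm + Md² gives I = 1.2488 + (4.22)(0.634)² = 2.9451 kg·m².
Annular disk: I_cm = (1/2)M(R²+r²) = (1/2)(5.76)[(0.0824)² + (0.0652)²] = 0.031798 kg·m²; centre at d = 0.717 m, so I = I_cm + Md² gives I = 0.031798 + (5.76)(0.717)² = 2.993 kg·m².
Total I = 7.7889 kg·m²; total mass M = 14.42 kg.
k = √(I/M) = √(7.7889/14.42) = 0.73495 m.

0.735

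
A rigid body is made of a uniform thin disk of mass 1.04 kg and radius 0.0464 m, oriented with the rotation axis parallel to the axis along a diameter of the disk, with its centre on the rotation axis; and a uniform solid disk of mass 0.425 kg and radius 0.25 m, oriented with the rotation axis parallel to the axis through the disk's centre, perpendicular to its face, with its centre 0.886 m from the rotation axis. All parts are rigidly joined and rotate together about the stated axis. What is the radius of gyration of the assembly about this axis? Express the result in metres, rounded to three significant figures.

Thin disk: I_cm = (1/4)MR² = (1/4)(1.04)(0.0464)² = 0.00055977 kg m²; axis through the centre, so I = 0.00055977 kg m².
Solid disk: I_cm = (1/2)MR² = (1/2)(0.425)(0.25)² = 0.013281 kg m²; centre at d = 0.886 m, so the parallel axis theorem gives I = 0.013281 + (0.425)(0.886)² = 0.3469 kg m².
Total I = 0.34746 kg m²; total mass M = 1.465 kg.
k = √(I/M) = √(0.34746/1.465) = 0.48701 m.

0.487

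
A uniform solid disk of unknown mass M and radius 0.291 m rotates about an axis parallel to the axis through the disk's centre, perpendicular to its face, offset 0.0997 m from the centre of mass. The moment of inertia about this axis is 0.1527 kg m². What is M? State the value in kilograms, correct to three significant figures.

I = I_cm + Md² = (1/2)MR² + Md² = M·[0.5·(0.291)² + (0.0997)²] = M·0.052281.
So M = 0.1527 / 0.052281 = 2.9208 kg.

2.92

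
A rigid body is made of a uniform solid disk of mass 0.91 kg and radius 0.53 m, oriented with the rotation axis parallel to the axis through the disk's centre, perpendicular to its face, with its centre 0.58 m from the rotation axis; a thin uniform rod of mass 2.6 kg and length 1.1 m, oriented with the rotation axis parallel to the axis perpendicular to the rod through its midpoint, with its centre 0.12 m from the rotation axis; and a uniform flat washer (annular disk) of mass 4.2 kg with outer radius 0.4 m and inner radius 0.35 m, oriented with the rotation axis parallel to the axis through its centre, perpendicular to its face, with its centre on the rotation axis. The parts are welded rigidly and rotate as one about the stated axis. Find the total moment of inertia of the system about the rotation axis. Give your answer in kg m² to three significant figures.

Solid disk: I_cm = (1/2)MR² = (1/2)(0.91)(0.53)² = 0.12781 kg m²; centre at d = 0.58 m, so the parallel axis theorem gives I = 0.12781 + (0.91)(0.58)² = 0.43393 kg m².
Thin rod: I_cm = (1/12)ML² = (1/12)(2.6)(1.1)² = 0.26217 kg m²; centre at d = 0.12 m, so the parallel axis theorem gives I = 0.26217 + (2.6)(0.12)² = 0.29961 kg m².
Annular disk: I_cm = (1/2)M(R²+r²) = (1/2)(4.2)[(0.4)² + (0.35)²] = 0.59325 kg m²; axis through the centre, so I = 0.59325 kg m².
Total I = 0.43393 + 0.29961 + 0.59325 = 1.3268 kg m².

1.33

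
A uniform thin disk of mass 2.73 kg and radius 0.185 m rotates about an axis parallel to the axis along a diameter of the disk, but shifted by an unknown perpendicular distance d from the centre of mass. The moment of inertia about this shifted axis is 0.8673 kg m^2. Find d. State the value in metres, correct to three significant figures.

About the centre-of-mass axis, I_cm = (1/4)MR² = (1/4)(2.73)(0.185)² = 0.023359 kg m^2.
Parallel axis theorem: I = I_cm + Md², so Md² = 0.8673 − 0.023359 = 0.84394 kg m^2.
d = √(0.84394 / 2.73) = 0.556 m.

0.556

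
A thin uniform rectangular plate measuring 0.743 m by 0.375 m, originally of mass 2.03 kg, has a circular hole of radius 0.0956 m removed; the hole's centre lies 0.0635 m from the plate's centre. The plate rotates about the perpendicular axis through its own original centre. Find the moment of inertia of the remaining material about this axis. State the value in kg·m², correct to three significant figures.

Unpierced body about its centre: I₀ = (1/12)M(a²+b²) = (1/12)(2.03)[(0.743)² + (0.375)²] = 0.11718 kg·m².
The removed disk has mass m = M·πr²/(ab) = (2.03)·π(0.0956)²/(0.743·0.375) = 0.20919 kg (same uniform areal density).
Its moment of inertia about the rotation axis (parallel-axis theorem): I_hole = (1/2)mr² + md² = (1/2)(0.20919)(0.0956)² + (0.20919)(0.0635)² = 0.0017994 kg·m².
Treating the hole as negative mass, I = I₀ − I_hole = 0.11718 − 0.0017994 = 0.11538 kg·m².

0.115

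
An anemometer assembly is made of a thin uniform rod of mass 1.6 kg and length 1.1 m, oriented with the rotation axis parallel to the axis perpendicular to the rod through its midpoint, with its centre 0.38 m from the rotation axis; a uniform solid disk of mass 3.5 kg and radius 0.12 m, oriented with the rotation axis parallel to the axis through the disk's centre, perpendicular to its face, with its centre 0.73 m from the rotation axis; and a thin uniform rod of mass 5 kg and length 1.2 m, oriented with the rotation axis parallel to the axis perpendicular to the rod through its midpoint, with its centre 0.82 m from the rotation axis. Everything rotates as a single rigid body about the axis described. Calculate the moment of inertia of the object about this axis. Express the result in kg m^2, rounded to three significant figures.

Thin rod: I_cm = (1/12)ML² = (1/12)(1.6)(1.1)² = 0.16133 kg m^2; centre at d = 0.38 m, so the parallel axis theorem gives I = 0.16133 + (1.6)(0.38)² = 0.39237 kg m^2.
Solid disk: I_cm = (1/2)MR² = (1/2)(3.5)(0.12)² = 0.0252 kg m^2; centre at d = 0.73 m, so the parallel axis theorem gives I = 0.0252 + (3.5)(0.73)² = 1.8903 kg m^2.
Thin rod: I_cm = (1/12)ML² = (1/12)(5)(1.2)² = 0.6 kg m^2; centre at d = 0.82 m, so the parallel axis theorem gives I = 0.6 + (5)(0.82)² = 3.962 kg m^2.
Total I = 0.39237 + 1.8903 + 3.962 = 6.2447 kg m^2.

6.24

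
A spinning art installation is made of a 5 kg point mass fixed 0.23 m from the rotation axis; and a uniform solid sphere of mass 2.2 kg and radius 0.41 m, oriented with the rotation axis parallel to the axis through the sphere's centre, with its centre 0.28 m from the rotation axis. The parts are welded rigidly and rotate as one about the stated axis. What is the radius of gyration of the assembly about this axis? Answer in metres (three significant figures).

0.285

Point mass: I_cm = 0; centre at d = 0.23 m, so the parallel axis theorem gives I = 0 + (5)(0.23)² = 0.2645 kg m^2.
Solid sphere: I_cm = (2/5)MR² = (2/5)(2.2)(0.41)² = 0.14793 kg m^2; centre at d = 0.28 m, so the parallel axis theorem gives I = 0.14793 + (2.2)(0.28)² = 0.32041 kg m^2.
Total I = 0.58491 kg m^2; total mass M = 7.2 kg.
k = √(I/M) = √(0.58491/7.2) = 0.28502 m.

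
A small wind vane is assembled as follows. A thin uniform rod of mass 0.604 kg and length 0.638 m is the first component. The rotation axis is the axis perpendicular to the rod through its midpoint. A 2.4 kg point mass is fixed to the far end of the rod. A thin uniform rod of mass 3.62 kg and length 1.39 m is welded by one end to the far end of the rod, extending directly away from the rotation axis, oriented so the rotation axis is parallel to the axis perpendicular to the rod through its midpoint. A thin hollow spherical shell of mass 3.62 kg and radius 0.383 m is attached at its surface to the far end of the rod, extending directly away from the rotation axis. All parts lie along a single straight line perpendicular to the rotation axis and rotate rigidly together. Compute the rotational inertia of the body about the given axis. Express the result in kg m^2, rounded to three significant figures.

Thin rod: I_cm = (1/12)ML² = (1/12)(0.604)(0.638)² = 0.020488 kg m^2; axis through the centre, so I = 0.020488 kg m^2.
Point mass: I_cm = 0; centre at d = 0.319 m, so the parallel axis theorem gives I = 0 + (2.4)(0.319)² = 0.24423 kg m^2.
Thin rod: I_cm = (1/12)ML² = (1/12)(3.62)(1.39)² = 0.58285 kg m^2; centre at d = 0.319 + 0.695 = 1.014 m, so the parallel axis theorem gives I = 0.58285 + (3.62)(1.014)² = 4.3049 kg m^2.
Spherical shell: I_cm = (2/3)MR² = (2/3)(3.62)(0.383)² = 0.35401 kg m^2; centre at d = 0.319 + 0.695 + 0.695 + 0.383 = 2.092 m, so the parallel axis theorem gives I = 0.35401 + (3.62)(2.092)² = 16.197 kg m^2.
Total I = 0.020488 + 0.24423 + 4.3049 + 16.197 = 20.766 kg m^2.

20.8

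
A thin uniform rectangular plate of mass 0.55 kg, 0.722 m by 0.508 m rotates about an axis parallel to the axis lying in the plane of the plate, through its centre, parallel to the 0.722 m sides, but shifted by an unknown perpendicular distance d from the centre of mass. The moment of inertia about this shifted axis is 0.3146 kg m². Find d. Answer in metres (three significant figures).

0.742

About the centre-of-mass axis, I_cm = (1/12)Mb² = (1/12)(0.55)(0.508)² = 0.011828 kg m².
Parallel axis theorem: I = I_cm + Md², so Md² = 0.3146 − 0.011828 = 0.30277 kg m².
d = √(0.30277 / 0.55) = 0.74195 m.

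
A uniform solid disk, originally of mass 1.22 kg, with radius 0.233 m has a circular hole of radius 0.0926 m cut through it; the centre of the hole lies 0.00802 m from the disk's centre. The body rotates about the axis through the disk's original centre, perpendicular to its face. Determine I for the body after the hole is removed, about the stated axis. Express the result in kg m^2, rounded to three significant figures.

Unpierced body about its centre: I₀ = (1/2)MR² = (1/2)(1.22)(0.233)² = 0.033116 kg m^2.
The removed disk has mass m = M·(r/R)² = (1.22)(0.0926/0.233)² = 0.19269 kg (same uniform areal density).
Its moment of inertia about the rotation axis (parallel-axis theorem): I_hole = (1/2)mr² + md² = (1/2)(0.19269)(0.0926)² + (0.19269)(0.00802)² = 0.00083855 kg m^2.
Treating the hole as negative mass, I = I₀ − I_hole = 0.033116 − 0.00083855 = 0.032278 kg m^2.

0.0323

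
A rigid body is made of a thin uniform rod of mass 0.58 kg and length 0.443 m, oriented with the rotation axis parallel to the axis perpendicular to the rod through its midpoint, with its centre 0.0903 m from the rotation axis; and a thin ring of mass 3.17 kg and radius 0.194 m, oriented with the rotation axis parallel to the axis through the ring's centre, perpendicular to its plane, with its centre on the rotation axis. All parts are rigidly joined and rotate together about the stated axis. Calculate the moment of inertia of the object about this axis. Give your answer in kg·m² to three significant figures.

0.134

Thin rod: I_cm = (1/12)ML² = (1/12)(0.58)(0.443)² = 0.0094854 kg·m²; centre at d = 0.0903 m, so the parallel axis theorem gives I = 0.0094854 + (0.58)(0.0903)² = 0.014215 kg·m².
Thin ring: I_cm = MR² = (3.17)(0.194)² = 0.11931 kg·m²; axis through the centre, so I = 0.11931 kg·m².
Total I = 0.014215 + 0.11931 = 0.13352 kg·m².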